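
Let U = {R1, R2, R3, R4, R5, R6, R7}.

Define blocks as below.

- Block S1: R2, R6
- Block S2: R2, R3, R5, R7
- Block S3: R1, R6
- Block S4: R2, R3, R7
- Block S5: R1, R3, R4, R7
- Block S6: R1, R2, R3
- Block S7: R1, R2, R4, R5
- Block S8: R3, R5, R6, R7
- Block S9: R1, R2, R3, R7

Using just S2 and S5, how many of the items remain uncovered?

1

Union of S2, S5 = {R1, R2, R3, R4, R5, R7}.
Not covered: R6 — 1 item.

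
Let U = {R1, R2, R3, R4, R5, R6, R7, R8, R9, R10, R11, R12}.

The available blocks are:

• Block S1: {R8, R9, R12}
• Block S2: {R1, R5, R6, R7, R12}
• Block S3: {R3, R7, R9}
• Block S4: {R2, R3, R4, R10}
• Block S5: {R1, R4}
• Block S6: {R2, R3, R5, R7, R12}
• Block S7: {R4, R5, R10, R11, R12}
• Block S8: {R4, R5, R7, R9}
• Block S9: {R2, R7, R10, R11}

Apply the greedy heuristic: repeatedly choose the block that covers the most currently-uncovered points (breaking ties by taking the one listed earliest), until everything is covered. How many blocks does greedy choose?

Greedy: pick S2 (covers 5 new) → pick S4 (covers 4 new) → pick S1 (covers 2 new) → pick S7 (covers 1 new). Total picks: 4.

4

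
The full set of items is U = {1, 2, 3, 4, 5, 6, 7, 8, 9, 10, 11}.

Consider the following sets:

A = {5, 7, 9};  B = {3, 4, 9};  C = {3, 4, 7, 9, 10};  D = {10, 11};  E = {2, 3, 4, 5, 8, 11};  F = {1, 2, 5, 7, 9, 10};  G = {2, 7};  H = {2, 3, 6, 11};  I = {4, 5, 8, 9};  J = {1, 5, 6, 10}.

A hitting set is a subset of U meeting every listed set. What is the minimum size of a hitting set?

3

The 3 items {2, 9, 10} hit every set.
The sets D, G, I are pairwise disjoint, so any hitting set needs a separate item for each — at least 3. Hence 3 is optimal.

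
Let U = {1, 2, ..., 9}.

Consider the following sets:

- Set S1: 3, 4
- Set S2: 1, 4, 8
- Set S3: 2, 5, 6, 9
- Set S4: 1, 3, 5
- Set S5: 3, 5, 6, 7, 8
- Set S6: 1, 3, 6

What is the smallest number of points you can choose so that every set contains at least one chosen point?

The 3 points {3, 4, 9} hit every set.
No choice of 2 points meets every set, so 3 is the minimum.

3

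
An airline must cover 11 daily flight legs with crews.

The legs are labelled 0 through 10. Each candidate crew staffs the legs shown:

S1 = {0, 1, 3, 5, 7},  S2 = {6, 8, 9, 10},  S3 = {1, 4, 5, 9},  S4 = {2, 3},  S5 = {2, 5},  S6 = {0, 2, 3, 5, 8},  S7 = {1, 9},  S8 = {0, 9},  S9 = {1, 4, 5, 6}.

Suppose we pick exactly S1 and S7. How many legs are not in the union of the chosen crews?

Union of S1, S7 = {0, 1, 3, 5, 7, 9}.
Not covered: 2, 4, 6, 8, 10 — 5 legs.

5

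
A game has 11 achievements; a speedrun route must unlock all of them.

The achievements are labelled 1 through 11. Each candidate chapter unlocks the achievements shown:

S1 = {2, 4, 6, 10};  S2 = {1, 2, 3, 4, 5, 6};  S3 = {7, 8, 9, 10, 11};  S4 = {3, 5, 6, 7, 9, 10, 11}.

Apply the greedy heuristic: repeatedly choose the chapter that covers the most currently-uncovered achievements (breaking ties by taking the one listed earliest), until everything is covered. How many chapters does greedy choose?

Greedy: pick S4 (covers 7 new) → pick S2 (covers 3 new) → pick S3 (covers 1 new). Total picks: 3.
(The true minimum cover uses only 2 chapters, so greedy is not optimal here.)

3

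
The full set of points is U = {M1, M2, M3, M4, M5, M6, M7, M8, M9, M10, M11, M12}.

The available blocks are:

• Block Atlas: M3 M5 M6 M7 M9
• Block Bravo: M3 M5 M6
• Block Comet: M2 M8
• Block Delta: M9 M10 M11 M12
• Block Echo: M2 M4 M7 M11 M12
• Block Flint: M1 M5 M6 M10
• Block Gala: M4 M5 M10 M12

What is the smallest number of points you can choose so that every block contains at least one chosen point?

Take H = {M2, M5, M10}. Each listed block contains at least one of these, so H is a hitting set of size 3.
The blocks Bravo, Comet, Delta are pairwise disjoint, so any hitting set needs a separate point for each — at least 3. Hence 3 is optimal.

3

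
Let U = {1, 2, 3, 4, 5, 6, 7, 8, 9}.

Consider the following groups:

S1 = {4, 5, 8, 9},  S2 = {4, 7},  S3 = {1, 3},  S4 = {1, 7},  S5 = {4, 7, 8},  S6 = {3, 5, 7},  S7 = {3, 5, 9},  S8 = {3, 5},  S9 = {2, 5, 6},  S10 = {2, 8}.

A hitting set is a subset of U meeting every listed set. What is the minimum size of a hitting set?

Take H = {3, 6, 7, 8}. Each listed group contains at least one of these, so H is a hitting set of size 4.
No choice of 3 items meets every group, so 4 is the minimum.

4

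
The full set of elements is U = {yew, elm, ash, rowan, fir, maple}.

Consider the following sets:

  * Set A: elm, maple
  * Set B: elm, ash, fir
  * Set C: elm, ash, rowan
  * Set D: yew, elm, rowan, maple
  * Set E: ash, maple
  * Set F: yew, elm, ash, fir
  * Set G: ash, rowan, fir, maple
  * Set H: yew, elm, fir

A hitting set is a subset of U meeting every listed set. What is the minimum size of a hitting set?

2

T = {elm, ash} meets every set (each contains at least one member of T), and |T| = 2.
The sets E, H are pairwise disjoint, so any hitting set needs a separate element for each — at least 2. Hence 2 is optimal.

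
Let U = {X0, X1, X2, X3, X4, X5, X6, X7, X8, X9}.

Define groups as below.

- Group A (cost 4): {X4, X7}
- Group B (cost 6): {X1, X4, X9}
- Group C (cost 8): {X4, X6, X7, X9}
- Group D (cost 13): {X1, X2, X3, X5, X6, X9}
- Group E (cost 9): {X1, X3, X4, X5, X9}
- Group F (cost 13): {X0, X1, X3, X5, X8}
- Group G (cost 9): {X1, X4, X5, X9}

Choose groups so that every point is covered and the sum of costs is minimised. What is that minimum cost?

A, D, F together cover every point (A ∪ D ∪ F = {X0, X1, X2, X3, X4, X5, X6, X7, X8, X9}); total cost 4 + 13 + 13 = 30.
The greedy pick E, A, D, F costs 39; no covering selection beats 30.

30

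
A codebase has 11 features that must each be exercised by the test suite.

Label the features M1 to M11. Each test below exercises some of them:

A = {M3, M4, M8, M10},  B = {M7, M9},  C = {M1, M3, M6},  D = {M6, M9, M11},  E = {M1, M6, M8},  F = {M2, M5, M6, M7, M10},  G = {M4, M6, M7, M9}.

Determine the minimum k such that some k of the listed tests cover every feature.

A and D and E and F together: A ∪ D ∪ E ∪ F = {M1, M2, M3, M4, M5, M6, M7, M8, M9, M10, M11} — every feature is covered.
No 3 of the 7 tests cover everything (all 35 combinations miss at least one feature), so 4 is optimal.

4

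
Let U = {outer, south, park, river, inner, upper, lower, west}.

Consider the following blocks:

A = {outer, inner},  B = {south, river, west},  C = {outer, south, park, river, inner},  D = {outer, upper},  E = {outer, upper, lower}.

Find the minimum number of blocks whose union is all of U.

B, C, and E cover everything between them: the union {outer, south, park, river, inner, upper, lower, west} is all of U.
Only C contains park, so C is forced; the remaining 3 elements need at least 2 more blocks (each remaining block adds at most 2) — so at least 3 blocks are needed, and 3 is optimal.

3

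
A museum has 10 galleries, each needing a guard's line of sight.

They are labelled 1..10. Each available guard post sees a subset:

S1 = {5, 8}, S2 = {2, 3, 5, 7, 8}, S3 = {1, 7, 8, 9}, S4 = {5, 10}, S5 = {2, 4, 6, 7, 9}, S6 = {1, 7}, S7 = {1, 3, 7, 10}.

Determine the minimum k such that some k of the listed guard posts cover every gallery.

3

Take {S1, S5, S7}. Their union is {1, 2, 3, 4, 5, 6, 7, 8, 9, 10}, which is all 10 galleries.
Only S5 contains 4, so S5 is forced; the remaining 5 galleries need at least 2 more guard posts (each remaining guard post adds at most 3) — so at least 3 guard posts are needed, and 3 is optimal.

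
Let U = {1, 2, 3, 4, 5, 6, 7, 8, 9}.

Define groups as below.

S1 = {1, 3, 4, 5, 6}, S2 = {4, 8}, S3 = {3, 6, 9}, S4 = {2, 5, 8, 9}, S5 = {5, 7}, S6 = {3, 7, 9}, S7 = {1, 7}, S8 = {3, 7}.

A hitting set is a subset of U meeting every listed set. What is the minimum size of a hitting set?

3

Take H = {3, 7, 8}. Each listed group contains at least one of these, so H is a hitting set of size 3.
The groups S2, S3, S5 are pairwise disjoint, so any hitting set needs a separate point for each — at least 3. Hence 3 is optimal.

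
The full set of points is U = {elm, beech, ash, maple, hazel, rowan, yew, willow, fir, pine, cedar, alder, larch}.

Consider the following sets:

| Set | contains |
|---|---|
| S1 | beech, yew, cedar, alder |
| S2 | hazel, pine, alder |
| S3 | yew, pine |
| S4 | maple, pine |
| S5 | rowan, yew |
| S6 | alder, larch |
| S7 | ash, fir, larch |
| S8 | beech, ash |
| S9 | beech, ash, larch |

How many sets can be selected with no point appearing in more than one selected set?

S4, S5, S6, S8 are pairwise disjoint (S4={maple,pine}; S5={rowan,yew}; S6={alder,larch}; S8={beech,ash}).
Every remaining set overlaps one of these, and no 5 of the listed sets are pairwise disjoint, so 4 is the maximum.

4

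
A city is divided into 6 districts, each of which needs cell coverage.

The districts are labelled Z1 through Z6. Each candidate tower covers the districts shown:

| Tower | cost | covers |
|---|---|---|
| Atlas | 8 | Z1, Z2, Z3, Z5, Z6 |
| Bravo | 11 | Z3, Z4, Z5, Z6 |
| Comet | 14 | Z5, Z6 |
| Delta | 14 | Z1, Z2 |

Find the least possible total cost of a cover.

Atlas, Bravo together cover every district (Atlas ∪ Bravo = {Z1, Z2, Z3, Z4, Z5, Z6}); total cost 8 + 11 = 19.
No covering selection has total cost below 19.

19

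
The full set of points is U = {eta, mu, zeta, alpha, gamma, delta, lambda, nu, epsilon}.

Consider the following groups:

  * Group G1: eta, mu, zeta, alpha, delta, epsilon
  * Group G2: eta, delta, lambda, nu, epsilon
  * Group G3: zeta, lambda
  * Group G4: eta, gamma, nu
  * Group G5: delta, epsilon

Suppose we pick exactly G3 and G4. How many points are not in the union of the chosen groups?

4

Union of G3, G4 = {eta, zeta, gamma, lambda, nu}.
Not covered: mu, alpha, delta, epsilon — 4 points.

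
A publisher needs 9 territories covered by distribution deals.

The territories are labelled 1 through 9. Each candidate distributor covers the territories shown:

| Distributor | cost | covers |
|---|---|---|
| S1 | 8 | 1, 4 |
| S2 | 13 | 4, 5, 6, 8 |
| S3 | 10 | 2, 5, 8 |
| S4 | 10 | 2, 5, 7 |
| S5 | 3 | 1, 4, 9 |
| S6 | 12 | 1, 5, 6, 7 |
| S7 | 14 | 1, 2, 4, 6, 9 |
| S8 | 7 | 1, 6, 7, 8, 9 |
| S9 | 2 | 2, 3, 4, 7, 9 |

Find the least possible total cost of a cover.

18

S2, S5, S9 together cover every territory (S2 ∪ S5 ∪ S9 = {1, 2, 3, 4, 5, 6, 7, 8, 9}); total cost 13 + 3 + 2 = 18.
The greedy pick S9, S8, S3 costs 19; no covering selection beats 18.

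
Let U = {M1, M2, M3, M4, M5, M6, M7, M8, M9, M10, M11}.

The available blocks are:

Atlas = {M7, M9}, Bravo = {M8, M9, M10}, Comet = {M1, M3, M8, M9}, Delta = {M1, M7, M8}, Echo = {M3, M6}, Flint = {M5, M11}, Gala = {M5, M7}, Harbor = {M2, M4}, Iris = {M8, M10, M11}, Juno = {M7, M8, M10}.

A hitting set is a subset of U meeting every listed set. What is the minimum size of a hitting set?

The 5 elements {M3, M4, M7, M8, M11} hit every block.
No choice of 4 elements meets every block, so 5 is the minimum.

5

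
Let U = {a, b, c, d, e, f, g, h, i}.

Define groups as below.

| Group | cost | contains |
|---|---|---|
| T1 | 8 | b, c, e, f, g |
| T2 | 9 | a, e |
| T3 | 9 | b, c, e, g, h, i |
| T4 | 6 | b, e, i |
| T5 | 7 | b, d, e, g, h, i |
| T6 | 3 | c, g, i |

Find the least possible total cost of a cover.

T1, T2, T5 together cover every point (T1 ∪ T2 ∪ T5 = {a, b, c, d, e, f, g, h, i}); total cost 8 + 9 + 7 = 24.
The greedy pick T6, T5, T1, T2 costs 27; no covering selection beats 24.

24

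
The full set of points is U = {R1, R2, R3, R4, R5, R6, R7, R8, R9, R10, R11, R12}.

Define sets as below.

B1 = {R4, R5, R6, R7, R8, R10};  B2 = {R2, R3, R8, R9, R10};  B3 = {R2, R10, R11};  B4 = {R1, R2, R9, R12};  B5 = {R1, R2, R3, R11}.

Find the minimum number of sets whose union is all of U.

Take {B1, B4, B5}. Their union is {R1, R2, R3, R4, R5, R6, R7, R8, R9, R10, R11, R12}, which is all 12 points.
Only B1 contains R4, so B1 is forced; the remaining 6 points need at least 2 more sets (each remaining set adds at most 4) — so at least 3 sets are needed, and 3 is optimal.

3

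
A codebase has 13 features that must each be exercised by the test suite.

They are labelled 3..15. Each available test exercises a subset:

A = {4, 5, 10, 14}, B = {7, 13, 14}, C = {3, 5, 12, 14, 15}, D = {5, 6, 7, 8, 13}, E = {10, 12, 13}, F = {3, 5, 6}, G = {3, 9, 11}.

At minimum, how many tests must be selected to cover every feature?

4

Take {A, C, D, G}. Their union is {3, 4, 5, 6, 7, 8, 9, 10, 11, 12, 13, 14, 15}, which is all 13 features.
Only A contains 4, so A is forced; the remaining 9 features need at least 3 more tests (each remaining test adds at most 4) — so at least 4 tests are needed, and 4 is optimal.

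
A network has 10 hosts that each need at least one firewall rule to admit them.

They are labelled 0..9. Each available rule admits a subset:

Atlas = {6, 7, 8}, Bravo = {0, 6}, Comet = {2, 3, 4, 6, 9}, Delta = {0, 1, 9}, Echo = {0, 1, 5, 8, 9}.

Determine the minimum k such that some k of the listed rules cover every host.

3

Atlas and Comet and Echo together: Atlas ∪ Comet ∪ Echo = {0, 1, 2, 3, 4, 5, 6, 7, 8, 9} — every host is covered.
Only Comet contains 2, so Comet is forced; the remaining 5 hosts need at least 2 more rules (each remaining rule adds at most 4) — so at least 3 rules are needed, and 3 is optimal.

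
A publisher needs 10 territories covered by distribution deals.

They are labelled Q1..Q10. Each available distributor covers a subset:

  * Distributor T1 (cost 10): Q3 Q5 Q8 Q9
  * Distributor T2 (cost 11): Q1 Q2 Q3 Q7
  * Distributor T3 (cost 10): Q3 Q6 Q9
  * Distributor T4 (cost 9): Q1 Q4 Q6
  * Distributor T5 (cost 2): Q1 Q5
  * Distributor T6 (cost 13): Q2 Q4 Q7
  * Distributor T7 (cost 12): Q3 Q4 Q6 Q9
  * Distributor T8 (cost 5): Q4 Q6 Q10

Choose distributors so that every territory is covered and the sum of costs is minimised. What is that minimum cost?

26

T1, T2, T8 together cover every territory (T1 ∪ T2 ∪ T8 = {Q1, Q2, Q3, Q4, Q5, Q6, Q7, Q8, Q9, Q10}); total cost 10 + 11 + 5 = 26.
The greedy pick T5, T8, T1, T2 costs 28; no covering selection beats 26.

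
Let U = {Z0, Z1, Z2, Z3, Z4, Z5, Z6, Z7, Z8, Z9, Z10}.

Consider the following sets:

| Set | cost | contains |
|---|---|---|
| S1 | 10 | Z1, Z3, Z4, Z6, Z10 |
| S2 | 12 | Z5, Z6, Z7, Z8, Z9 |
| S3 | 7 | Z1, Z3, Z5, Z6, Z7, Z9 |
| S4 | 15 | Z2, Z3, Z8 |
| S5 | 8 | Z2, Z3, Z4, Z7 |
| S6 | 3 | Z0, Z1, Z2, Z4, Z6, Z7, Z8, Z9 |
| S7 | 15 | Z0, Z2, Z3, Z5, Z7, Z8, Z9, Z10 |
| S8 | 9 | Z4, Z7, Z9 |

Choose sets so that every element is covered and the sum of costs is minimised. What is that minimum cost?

S6, S7 together cover every element (S6 ∪ S7 = {Z0, Z1, Z2, Z3, Z4, Z5, Z6, Z7, Z8, Z9, Z10}); total cost 3 + 15 = 18.
The greedy pick S6, S3, S1 costs 20; no covering selection beats 18.

18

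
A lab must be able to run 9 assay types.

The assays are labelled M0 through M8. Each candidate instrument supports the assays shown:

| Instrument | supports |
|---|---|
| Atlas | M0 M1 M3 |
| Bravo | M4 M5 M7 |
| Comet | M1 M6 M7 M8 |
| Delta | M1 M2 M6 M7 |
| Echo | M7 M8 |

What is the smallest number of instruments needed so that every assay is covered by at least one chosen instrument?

Take {Atlas, Bravo, Comet, Delta}. Their union is {M0, M1, M2, M3, M4, M5, M6, M7, M8}, which is all 9 assays.
Only Delta contains M2, so Delta is forced; the remaining 5 assays need at least 3 more instruments (each remaining instrument adds at most 2) — so at least 4 instruments are needed, and 4 is optimal.

4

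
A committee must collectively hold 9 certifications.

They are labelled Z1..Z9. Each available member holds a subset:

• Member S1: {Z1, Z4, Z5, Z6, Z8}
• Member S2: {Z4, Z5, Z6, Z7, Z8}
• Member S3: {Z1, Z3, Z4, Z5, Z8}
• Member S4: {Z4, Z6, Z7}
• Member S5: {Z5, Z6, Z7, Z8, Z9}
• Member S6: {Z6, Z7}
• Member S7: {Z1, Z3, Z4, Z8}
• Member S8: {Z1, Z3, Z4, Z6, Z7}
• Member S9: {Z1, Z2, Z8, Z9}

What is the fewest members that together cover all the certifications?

3

S3 and S4 and S9 together: S3 ∪ S4 ∪ S9 = {Z1, Z2, Z3, Z4, Z5, Z6, Z7, Z8, Z9} — every certification is covered.
Only S9 contains Z2, so S9 is forced; the remaining 5 certifications need at least 2 more members (each remaining member adds at most 4) — so at least 3 members are needed, and 3 is optimal.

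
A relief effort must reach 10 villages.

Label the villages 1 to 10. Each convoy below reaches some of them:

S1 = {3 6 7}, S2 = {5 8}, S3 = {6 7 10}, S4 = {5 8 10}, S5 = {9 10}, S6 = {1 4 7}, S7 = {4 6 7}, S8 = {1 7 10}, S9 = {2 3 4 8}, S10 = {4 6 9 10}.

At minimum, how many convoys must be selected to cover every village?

4

Take {S4, S6, S9, S10}. Their union is {1, 2, 3, 4, 5, 6, 7, 8, 9, 10}, which is all 10 villages.
No 3 of the 10 convoys cover everything (all 120 combinations miss at least one village), so 4 is optimal.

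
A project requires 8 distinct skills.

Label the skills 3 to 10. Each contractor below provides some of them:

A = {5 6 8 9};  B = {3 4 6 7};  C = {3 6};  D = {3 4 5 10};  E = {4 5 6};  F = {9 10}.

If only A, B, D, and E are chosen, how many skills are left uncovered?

Union of A, B, D, E = {3, 4, 5, 6, 7, 8, 9, 10} — that's every skill, so 0 are uncovered.

0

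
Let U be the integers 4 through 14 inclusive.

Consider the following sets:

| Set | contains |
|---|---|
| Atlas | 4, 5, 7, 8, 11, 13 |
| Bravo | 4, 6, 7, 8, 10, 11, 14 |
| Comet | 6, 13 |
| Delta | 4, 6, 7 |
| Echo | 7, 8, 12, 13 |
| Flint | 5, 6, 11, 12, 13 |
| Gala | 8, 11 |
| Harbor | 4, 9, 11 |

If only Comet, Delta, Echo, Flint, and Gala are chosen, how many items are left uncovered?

3

Union of Comet, Delta, Echo, Flint, Gala = {4, 5, 6, 7, 8, 11, 12, 13}.
Not covered: 9, 10, 14 — 3 items.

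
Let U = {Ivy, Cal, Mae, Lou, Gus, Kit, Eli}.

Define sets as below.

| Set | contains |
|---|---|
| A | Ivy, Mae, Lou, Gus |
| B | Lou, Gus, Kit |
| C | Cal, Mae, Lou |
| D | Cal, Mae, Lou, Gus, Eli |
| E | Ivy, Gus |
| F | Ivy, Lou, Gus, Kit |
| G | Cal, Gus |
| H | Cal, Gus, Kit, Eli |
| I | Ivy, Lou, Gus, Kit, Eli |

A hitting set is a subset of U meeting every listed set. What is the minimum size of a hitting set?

2

Take T = {Cal, Gus}. Each listed set contains at least one of these, so T is a hitting set of size 2.
The sets C, E are pairwise disjoint, so any hitting set needs a separate element for each — at least 2. Hence 2 is optimal.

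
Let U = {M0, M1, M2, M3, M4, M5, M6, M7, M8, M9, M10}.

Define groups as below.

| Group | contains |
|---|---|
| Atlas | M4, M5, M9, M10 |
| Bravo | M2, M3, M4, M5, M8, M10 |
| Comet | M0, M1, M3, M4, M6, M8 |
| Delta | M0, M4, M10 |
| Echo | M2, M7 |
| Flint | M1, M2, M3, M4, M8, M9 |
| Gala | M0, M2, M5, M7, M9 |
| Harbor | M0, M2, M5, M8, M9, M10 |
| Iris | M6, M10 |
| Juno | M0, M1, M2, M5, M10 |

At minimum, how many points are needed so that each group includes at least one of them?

The 3 points {M2, M3, M10} hit every group.
No choice of 2 points meets every group, so 3 is the minimum.

3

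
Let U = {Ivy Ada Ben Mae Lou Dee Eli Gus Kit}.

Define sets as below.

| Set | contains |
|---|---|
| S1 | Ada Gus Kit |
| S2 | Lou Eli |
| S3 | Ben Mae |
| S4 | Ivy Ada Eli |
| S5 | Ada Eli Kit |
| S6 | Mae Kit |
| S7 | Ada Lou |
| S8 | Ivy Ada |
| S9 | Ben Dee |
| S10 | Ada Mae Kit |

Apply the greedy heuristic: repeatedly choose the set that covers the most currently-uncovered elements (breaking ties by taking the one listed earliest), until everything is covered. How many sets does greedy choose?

5

Greedy: pick S1 (covers 3 new) → pick S2 (covers 2 new) → pick S3 (covers 2 new) → pick S4 (covers 1 new) → pick S9 (covers 1 new). Total picks: 5.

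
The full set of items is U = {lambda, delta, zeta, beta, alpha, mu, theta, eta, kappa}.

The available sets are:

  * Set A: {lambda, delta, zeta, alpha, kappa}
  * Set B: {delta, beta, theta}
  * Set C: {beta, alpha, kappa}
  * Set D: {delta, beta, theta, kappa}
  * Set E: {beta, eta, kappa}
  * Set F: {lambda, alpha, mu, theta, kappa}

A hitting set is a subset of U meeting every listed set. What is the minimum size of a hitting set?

Take H = {theta, kappa}. Each listed set contains at least one of these, so H is a hitting set of size 2.
No single item lies in every set, so at least 2 are needed and 2 is optimal.

2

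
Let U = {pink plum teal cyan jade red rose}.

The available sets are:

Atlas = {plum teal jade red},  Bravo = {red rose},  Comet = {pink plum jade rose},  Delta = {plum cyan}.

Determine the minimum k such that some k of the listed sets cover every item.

3

Take {Atlas, Comet, Delta}. Their union is {pink, plum, teal, cyan, jade, red, rose}, which is all 7 items.
Only Comet contains pink, so Comet is forced; the remaining 3 items need at least 2 more sets (each remaining set adds at most 2) — so at least 3 sets are needed, and 3 is optimal.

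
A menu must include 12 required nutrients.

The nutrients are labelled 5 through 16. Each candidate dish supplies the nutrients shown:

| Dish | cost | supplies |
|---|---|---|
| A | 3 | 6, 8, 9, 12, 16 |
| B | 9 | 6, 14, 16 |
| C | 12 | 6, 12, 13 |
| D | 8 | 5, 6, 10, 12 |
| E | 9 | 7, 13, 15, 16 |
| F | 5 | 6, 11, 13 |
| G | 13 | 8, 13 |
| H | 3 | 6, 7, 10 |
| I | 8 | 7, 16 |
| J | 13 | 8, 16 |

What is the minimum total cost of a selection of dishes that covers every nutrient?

34

A, B, D, E, F together cover every nutrient (A ∪ B ∪ D ∪ E ∪ F = {5, 6, 7, 8, 9, 10, 11, 12, 13, 14, 15, 16}); total cost 3 + 9 + 8 + 9 + 5 = 34.
The greedy pick A, H, F, D, B, E costs 37; no covering selection beats 34.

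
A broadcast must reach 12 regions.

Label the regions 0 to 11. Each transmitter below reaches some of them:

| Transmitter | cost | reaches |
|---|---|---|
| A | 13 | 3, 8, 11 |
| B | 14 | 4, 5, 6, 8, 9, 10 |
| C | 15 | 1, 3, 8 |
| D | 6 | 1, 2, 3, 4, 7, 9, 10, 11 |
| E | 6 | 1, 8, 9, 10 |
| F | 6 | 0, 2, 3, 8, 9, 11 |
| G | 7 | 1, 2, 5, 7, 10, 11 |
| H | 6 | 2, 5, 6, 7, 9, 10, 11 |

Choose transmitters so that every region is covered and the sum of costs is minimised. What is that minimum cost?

D, F, H together cover every region (D ∪ F ∪ H = {0, 1, 2, 3, 4, 5, 6, 7, 8, 9, 10, 11}); total cost 6 + 6 + 6 = 18.
No covering selection has total cost below 18.

18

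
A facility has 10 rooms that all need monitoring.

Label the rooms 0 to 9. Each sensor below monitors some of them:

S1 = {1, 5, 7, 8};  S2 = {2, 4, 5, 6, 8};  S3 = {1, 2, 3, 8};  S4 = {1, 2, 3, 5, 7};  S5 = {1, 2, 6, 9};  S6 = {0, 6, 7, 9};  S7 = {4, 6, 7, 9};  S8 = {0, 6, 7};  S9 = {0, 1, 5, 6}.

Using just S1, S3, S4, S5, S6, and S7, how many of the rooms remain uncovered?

0

Union of S1, S3, S4, S5, S6, S7 = {0, 1, 2, 3, 4, 5, 6, 7, 8, 9} — that's every room, so 0 are uncovered.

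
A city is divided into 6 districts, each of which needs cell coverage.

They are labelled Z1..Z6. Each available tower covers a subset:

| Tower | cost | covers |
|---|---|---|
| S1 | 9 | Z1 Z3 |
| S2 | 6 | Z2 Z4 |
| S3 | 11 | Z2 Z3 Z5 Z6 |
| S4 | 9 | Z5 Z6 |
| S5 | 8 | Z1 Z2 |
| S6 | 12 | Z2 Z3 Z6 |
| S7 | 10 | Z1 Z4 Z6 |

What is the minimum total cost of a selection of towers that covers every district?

21

S3, S7 together cover every district (S3 ∪ S7 = {Z1, Z2, Z3, Z4, Z5, Z6}); total cost 11 + 10 = 21.
No covering selection has total cost below 21.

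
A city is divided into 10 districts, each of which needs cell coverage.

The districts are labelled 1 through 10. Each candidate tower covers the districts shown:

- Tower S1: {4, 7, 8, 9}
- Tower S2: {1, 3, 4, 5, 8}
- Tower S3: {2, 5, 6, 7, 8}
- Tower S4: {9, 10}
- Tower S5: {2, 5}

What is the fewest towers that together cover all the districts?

3

S2 and S3 and S4 together: S2 ∪ S3 ∪ S4 = {1, 2, 3, 4, 5, 6, 7, 8, 9, 10} — every district is covered.
Only S2 contains 1, so S2 is forced; the remaining 5 districts need at least 2 more towers (each remaining tower adds at most 3) — so at least 3 towers are needed, and 3 is optimal.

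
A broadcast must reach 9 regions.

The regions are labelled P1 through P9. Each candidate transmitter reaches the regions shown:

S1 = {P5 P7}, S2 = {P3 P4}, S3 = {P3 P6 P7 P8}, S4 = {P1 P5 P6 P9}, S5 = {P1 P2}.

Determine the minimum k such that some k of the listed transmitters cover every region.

4

Take {S2, S3, S4, S5}. Their union is {P1, P2, P3, P4, P5, P6, P7, P8, P9}, which is all 9 regions.
No 3 of the 5 transmitters cover everything (all 10 combinations miss at least one region), so 4 is optimal.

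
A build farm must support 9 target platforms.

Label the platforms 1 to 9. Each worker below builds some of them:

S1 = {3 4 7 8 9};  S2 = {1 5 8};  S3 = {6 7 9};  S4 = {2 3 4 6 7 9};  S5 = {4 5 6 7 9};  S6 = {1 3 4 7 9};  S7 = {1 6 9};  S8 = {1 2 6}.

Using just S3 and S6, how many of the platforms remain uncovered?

3

Union of S3, S6 = {1, 3, 4, 6, 7, 9}.
Not covered: 2, 5, 8 — 3 platforms.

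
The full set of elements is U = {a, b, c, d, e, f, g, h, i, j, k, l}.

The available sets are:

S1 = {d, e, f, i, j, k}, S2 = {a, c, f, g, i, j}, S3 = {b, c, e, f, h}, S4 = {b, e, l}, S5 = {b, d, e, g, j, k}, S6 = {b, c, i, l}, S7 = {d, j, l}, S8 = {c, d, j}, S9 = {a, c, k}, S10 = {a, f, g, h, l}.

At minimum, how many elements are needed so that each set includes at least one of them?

3

T = {c, e, l} meets every set (each contains at least one member of T), and |T| = 3.
No choice of 2 elements meets every set, so 3 is the minimum.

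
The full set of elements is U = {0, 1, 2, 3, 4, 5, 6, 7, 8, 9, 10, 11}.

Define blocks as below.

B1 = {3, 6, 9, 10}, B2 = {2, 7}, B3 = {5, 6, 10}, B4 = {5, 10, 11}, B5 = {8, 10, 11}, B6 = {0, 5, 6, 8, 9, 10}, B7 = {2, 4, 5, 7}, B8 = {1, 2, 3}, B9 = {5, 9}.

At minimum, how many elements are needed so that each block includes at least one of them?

3

H = {2, 9, 10} meets every block (each contains at least one member of H), and |H| = 3.
The blocks B2, B5, B9 are pairwise disjoint, so any hitting set needs a separate element for each — at least 3. Hence 3 is optimal.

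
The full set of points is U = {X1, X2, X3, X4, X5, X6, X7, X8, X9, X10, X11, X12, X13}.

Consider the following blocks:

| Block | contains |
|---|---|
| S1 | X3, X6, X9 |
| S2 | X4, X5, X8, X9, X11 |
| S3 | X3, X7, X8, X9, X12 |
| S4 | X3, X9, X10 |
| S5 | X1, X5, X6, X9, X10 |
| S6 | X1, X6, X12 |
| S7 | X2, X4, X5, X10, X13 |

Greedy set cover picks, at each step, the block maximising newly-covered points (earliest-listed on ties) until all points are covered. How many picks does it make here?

4

Greedy: pick S2 (covers 5 new) → pick S3 (covers 3 new) → pick S5 (covers 3 new) → pick S7 (covers 2 new). Total picks: 4.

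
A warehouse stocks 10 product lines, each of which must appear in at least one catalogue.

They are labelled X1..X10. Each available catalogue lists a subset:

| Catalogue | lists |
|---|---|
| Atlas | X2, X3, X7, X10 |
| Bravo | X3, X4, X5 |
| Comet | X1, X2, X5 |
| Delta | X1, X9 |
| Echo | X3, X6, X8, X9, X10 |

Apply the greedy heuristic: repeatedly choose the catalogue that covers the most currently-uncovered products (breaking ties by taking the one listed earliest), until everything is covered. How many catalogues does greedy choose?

4

Greedy: pick Echo (covers 5 new) → pick Comet (covers 3 new) → pick Atlas (covers 1 new) → pick Bravo (covers 1 new). Total picks: 4.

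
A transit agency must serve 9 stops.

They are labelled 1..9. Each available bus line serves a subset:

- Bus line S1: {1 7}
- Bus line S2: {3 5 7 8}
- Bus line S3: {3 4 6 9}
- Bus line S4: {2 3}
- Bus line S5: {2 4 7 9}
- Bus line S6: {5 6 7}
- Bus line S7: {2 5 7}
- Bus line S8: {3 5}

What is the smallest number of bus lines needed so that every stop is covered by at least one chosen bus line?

4

Take {S1, S2, S3, S5}. Their union is {1, 2, 3, 4, 5, 6, 7, 8, 9}, which is all 9 stops.
No 3 of the 8 bus lines cover everything (all 56 combinations miss at least one stop), so 4 is optimal.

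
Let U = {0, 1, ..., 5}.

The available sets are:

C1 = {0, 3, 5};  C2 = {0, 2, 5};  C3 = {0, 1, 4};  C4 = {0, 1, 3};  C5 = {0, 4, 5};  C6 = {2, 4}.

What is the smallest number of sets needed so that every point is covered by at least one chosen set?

C2 and C4 and C6 together: C2 ∪ C4 ∪ C6 = {0, 1, 2, 3, 4, 5} — every point is covered.
No 2 of the 6 sets cover everything (all 15 combinations miss at least one point), so 3 is optimal.

3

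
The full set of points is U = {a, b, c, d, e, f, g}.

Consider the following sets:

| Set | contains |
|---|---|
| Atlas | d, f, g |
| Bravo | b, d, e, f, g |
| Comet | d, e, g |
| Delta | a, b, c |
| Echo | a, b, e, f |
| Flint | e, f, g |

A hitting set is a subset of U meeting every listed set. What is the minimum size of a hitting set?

2

H = {a, g} meets every set (each contains at least one member of H), and |H| = 2.
The sets Comet, Delta are pairwise disjoint, so any hitting set needs a separate point for each — at least 2. Hence 2 is optimal.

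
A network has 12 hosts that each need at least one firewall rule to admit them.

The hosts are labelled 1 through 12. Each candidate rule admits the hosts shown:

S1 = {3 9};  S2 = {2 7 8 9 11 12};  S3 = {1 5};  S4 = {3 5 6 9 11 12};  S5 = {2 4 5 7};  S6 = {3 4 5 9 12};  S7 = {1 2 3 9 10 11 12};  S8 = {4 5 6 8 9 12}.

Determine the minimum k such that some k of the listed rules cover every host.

S5 and S7 and S8 together: S5 ∪ S7 ∪ S8 = {1, 2, 3, 4, 5, 6, 7, 8, 9, 10, 11, 12} — every host is covered.
Only S7 contains 10, so S7 is forced; the remaining 5 hosts need at least 2 more rules (each remaining rule adds at most 4) — so at least 3 rules are needed, and 3 is optimal.

3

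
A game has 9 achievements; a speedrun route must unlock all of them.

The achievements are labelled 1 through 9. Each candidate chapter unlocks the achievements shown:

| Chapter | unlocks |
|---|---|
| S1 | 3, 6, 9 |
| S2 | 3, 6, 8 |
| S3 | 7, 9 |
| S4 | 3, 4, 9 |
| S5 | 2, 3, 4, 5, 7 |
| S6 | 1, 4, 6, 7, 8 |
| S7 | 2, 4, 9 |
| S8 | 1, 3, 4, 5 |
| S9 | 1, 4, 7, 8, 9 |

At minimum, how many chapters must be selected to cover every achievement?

Take {S6, S7, S8}. Their union is {1, 2, 3, 4, 5, 6, 7, 8, 9}, which is all 9 achievements.
No 2 of the 9 chapters cover everything (all 36 combinations miss at least one achievement), so 3 is optimal.

3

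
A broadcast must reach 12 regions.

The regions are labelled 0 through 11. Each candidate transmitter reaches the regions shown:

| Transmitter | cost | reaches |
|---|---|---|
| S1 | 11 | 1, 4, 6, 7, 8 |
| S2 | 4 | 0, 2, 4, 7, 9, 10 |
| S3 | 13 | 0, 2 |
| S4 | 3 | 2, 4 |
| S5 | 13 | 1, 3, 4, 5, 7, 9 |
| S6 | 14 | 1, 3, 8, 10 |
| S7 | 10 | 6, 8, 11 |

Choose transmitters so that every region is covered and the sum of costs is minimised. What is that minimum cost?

S2, S5, S7 together cover every region (S2 ∪ S5 ∪ S7 = {0, 1, 2, 3, 4, 5, 6, 7, 8, 9, 10, 11}); total cost 4 + 13 + 10 = 27.
No covering selection has total cost below 27.

27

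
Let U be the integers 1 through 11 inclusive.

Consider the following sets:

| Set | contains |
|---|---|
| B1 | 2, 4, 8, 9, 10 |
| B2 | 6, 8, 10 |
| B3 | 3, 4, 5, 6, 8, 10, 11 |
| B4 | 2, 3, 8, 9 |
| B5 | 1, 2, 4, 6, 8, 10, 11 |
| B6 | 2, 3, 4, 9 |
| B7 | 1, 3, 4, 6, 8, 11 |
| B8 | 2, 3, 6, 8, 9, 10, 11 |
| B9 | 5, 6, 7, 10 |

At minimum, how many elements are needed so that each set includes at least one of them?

The 2 elements {6, 9} hit every set.
The sets B4, B9 are pairwise disjoint, so any hitting set needs a separate element for each — at least 2. Hence 2 is optimal.

2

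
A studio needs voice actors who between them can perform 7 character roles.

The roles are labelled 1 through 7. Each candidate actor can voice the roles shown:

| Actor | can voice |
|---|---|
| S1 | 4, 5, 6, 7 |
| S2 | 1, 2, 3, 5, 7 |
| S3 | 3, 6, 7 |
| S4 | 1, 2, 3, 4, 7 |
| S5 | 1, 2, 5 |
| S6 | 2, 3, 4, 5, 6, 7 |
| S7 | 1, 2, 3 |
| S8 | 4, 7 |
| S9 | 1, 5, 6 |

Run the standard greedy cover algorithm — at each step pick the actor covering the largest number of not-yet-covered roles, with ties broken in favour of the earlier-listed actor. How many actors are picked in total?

2

Greedy: pick S6 (covers 6 new) → pick S2 (covers 1 new). Total picks: 2.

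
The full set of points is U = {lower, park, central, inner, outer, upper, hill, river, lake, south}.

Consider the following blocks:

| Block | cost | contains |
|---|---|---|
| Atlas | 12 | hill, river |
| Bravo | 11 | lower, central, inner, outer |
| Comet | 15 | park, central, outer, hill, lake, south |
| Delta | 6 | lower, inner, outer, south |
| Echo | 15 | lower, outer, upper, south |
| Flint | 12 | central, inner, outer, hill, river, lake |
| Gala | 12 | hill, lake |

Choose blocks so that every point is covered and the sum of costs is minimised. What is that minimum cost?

42

Comet, Echo, Flint together cover every point (Comet ∪ Echo ∪ Flint = {lower, park, central, inner, outer, upper, hill, river, lake, south}); total cost 15 + 15 + 12 = 42.
The greedy pick Delta, Flint, Comet, Echo costs 48; no covering selection beats 42.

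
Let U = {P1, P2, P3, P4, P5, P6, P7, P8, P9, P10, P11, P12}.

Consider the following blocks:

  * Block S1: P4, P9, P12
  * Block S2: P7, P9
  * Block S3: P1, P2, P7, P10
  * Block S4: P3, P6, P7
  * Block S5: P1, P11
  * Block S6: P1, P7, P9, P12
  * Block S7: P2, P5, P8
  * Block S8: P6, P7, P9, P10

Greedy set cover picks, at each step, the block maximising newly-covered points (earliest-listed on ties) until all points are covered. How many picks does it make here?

Greedy: pick S3 (covers 4 new) → pick S1 (covers 3 new) → pick S4 (covers 2 new) → pick S7 (covers 2 new) → pick S5 (covers 1 new). Total picks: 5.

5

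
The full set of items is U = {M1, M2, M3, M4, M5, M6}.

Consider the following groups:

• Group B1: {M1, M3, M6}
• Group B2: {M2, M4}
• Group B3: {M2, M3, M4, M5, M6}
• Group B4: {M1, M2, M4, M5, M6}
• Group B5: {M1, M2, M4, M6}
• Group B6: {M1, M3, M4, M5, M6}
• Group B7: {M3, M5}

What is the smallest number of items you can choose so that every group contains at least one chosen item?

2

Take H = {M3, M4}. Each listed group contains at least one of these, so H is a hitting set of size 2.
The groups B1, B2 are pairwise disjoint, so any hitting set needs a separate item for each — at least 2. Hence 2 is optimal.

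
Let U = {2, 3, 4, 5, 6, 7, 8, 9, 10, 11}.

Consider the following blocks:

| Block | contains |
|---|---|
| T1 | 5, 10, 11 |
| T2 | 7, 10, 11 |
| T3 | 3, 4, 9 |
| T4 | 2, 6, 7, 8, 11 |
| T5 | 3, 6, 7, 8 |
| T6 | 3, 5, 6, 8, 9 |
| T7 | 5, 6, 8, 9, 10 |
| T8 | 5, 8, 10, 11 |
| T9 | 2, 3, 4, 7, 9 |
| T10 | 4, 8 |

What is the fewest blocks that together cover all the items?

3

T4 and T8 and T9 together: T4 ∪ T8 ∪ T9 = {2, 3, 4, 5, 6, 7, 8, 9, 10, 11} — every item is covered.
No 2 of the 10 blocks cover everything (all 45 combinations miss at least one item), so 3 is optimal.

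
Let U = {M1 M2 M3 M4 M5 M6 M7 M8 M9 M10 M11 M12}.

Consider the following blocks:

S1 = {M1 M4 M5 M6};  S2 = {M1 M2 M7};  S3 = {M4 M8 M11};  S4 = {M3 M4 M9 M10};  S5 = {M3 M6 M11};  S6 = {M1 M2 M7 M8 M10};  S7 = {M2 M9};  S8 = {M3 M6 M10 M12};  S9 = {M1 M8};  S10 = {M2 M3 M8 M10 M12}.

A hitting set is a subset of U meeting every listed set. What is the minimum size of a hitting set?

4

The 4 elements {M2, M3, M4, M8} hit every block.
No choice of 3 elements meets every block, so 4 is the minimum.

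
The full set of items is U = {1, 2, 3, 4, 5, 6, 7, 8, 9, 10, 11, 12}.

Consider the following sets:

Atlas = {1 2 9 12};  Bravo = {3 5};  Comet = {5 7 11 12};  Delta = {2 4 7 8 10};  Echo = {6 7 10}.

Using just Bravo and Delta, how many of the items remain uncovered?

5

Union of Bravo, Delta = {2, 3, 4, 5, 7, 8, 10}.
Not covered: 1, 6, 9, 11, 12 — 5 items.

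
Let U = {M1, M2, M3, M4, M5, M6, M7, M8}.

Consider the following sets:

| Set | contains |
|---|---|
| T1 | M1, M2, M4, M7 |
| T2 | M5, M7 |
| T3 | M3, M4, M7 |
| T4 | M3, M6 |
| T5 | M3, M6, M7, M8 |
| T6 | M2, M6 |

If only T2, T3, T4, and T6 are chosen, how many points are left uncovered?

2

Union of T2, T3, T4, T6 = {M2, M3, M4, M5, M6, M7}.
Not covered: M1, M8 — 2 points.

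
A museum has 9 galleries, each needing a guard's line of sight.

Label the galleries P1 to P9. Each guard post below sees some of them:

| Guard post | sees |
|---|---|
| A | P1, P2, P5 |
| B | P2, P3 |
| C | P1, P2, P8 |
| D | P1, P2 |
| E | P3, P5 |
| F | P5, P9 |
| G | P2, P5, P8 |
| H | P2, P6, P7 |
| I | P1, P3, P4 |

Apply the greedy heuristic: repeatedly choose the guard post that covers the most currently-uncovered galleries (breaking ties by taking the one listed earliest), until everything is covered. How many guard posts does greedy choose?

Greedy: pick A (covers 3 new) → pick H (covers 2 new) → pick I (covers 2 new) → pick C (covers 1 new) → pick F (covers 1 new). Total picks: 5.
(The true minimum cover uses only 4 guard posts, so greedy is not optimal here.)

5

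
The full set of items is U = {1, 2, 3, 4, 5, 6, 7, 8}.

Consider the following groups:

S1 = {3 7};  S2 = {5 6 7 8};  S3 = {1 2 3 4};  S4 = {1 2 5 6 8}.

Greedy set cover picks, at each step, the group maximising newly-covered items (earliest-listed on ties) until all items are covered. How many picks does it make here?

Greedy: pick S4 (covers 5 new) → pick S1 (covers 2 new) → pick S3 (covers 1 new). Total picks: 3.
(The true minimum cover uses only 2 groups, so greedy is not optimal here.)

3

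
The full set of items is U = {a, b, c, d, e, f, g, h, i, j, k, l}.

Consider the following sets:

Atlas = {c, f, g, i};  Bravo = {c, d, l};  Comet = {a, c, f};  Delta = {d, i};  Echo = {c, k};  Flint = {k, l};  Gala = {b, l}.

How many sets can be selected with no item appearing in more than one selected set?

Delta, Echo, Gala are pairwise disjoint (Delta={d,i}; Echo={c,k}; Gala={b,l}).
Every remaining set overlaps one of these, and no 4 of the listed sets are pairwise disjoint, so 3 is the maximum.

3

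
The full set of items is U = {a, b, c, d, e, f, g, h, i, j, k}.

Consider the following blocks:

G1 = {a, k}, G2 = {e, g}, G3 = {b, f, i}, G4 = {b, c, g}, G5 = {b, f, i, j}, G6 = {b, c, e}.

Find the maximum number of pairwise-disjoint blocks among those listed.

G1, G2, G3 are pairwise disjoint (G1={a,k}; G2={e,g}; G3={b,f,i}).
Every remaining block overlaps one of these, and no 4 of the listed blocks are pairwise disjoint, so 3 is the maximum.

3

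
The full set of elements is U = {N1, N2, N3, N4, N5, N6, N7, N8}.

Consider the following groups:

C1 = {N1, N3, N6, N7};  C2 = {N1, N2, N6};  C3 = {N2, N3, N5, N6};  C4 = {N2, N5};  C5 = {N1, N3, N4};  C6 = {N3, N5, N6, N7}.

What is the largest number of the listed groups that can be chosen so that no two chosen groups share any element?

2

C4, C5 are pairwise disjoint (C4={N2,N5}; C5={N1,N3,N4}).
Every remaining group overlaps one of these, and no 3 of the listed groups are pairwise disjoint, so 2 is the maximum.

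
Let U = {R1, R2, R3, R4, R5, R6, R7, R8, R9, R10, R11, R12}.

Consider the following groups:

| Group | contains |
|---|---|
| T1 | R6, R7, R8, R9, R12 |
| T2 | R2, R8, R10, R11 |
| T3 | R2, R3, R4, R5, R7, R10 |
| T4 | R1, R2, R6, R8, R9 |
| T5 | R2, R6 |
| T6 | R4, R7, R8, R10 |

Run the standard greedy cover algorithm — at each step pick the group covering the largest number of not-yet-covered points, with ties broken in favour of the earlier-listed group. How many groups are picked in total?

4

Greedy: pick T3 (covers 6 new) → pick T1 (covers 4 new) → pick T2 (covers 1 new) → pick T4 (covers 1 new). Total picks: 4.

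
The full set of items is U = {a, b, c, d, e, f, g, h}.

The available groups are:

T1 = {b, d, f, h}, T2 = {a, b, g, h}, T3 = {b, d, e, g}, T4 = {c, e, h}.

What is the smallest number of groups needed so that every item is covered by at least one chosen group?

T1, T2, and T4 cover everything between them: the union {a, b, c, d, e, f, g, h} is all of U.
Only T2 contains a, so T2 is forced; the remaining 4 items need at least 2 more groups (each remaining group adds at most 2) — so at least 3 groups are needed, and 3 is optimal.

3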